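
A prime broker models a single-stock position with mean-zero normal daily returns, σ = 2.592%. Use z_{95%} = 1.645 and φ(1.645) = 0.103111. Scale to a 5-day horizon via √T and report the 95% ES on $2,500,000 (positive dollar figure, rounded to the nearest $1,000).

σ_{5d} = 2.592% × √5 = 5.796%.
ES multiplier = φ(z)/(1−α) = 0.103111/0.05 = 2.062.
ES = 5.796% × 2.062 = 11.951%; on $2,500,000: $298,775.

$299,000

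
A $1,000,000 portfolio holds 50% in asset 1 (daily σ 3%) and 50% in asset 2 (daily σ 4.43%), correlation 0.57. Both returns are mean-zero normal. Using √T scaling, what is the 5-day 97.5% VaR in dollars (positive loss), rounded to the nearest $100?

σ_p = √(0.5²·3² + 0.5²·4.43² + 2·0.57·0.5·0.5·3·4.43) = 3.308%.
σ_{5d} = 3.308% × √5 = 7.397%.
z(97.5%) = 1.960.
VaR = 1.960 × 7.397% = 14.498%; on $1,000,000 that is $144,980.

$145,000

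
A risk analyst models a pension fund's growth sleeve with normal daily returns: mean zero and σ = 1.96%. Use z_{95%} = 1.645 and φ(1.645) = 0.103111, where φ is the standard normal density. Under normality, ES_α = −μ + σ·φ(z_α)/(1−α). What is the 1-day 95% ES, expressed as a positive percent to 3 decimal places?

4.042%

Tail multiplier: φ(z)/(1−α) = 0.103111 / 0.05 = 2.062.
ES = 1.96% × 2.062 = 4.042%.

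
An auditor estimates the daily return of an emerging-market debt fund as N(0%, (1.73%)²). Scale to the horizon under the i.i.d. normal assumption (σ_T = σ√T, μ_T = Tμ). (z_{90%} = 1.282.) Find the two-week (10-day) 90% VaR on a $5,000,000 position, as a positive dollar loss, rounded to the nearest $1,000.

$351,000

σ_{10d} = 1.73% × √10 = 5.471%.
VaR = 1.282 × 5.471% = 7.014%.
On $5,000,000: 0.07014 × $5,000,000 = $350,700.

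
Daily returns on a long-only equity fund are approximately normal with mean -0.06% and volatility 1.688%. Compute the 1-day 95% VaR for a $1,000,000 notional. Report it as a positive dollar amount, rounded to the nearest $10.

$28,370

At 95% one-sided, z = 1.645.
VaR = −μ + z·σ = −(-0.06%) + 1.645 × 1.688% = 2.837%.
On $1,000,000: 0.02837 × $1,000,000 = $28,370.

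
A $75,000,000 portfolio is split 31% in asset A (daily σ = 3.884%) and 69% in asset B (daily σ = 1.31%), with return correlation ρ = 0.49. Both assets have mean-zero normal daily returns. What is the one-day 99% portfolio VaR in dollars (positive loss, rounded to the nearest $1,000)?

$3,185,000

σ_p² = 0.31²·3.884² + 0.69²·1.31² + 2·0.49·0.31·0.69·3.884·1.31 = 3.3333 (%²).
σ_p = √3.3333 = 1.826%.
At 99%, z = 2.326.
VaR = 2.326 × 1.826% = 4.247%; on $75,000,000 that is $3,185,250.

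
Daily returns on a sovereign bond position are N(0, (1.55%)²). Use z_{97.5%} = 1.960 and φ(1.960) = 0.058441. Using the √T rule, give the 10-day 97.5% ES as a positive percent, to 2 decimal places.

σ_{10d} = 1.55% × √10 = 4.902%.
ES multiplier = φ(z)/(1−α) = 0.058441/0.025 = 2.338.
ES = 4.902% × 2.338 = 11.461%.

11.46%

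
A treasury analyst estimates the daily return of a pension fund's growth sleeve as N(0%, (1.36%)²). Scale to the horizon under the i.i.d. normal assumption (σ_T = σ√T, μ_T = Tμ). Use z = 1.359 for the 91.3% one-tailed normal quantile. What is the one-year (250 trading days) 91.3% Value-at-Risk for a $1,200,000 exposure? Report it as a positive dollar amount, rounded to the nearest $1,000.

σ_{250d} = 1.36% × √250 = 21.503%.
VaR = 1.359 × 21.503% = 29.223%.
On $1,200,000: 0.29223 × $1,200,000 = $350,676.

$351,000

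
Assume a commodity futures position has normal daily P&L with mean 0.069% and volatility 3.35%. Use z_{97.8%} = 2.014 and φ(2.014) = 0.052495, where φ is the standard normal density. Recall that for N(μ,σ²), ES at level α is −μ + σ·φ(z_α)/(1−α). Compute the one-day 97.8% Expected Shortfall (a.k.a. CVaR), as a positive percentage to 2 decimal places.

Tail multiplier: φ(z)/(1−α) = 0.052495 / 0.022 = 2.386.
ES = −(0.069%) + 3.35% × 2.386 = 7.924%.

7.92%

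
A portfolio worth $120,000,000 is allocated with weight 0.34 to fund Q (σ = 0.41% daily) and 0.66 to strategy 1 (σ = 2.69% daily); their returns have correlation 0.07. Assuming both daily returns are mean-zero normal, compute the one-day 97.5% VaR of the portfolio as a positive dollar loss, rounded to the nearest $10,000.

$4,210,000

σ_p² = 0.34²·0.41² + 0.66²·2.69² + 2·0.07·0.34·0.66·0.41·2.69 = 3.2061 (%²).
σ_p = √3.2061 = 1.791%.
At 97.5%, z = 1.960.
VaR = 1.960 × 1.791% = 3.510%; on $120,000,000 that is $4,212,000.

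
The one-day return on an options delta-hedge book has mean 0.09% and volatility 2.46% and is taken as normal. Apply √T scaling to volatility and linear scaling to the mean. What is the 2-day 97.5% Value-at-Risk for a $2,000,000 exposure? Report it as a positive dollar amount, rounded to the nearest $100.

$132,800

At 97.5%, z = 1.960.
σ_{2d} = 2.46% × √2 = 3.479%; μ_{2d} = 2 × 0.09% = 0.180%.
VaR = −(0.180%) + 1.960 × 3.479% = 6.639%.
On $2,000,000: 0.06639 × $2,000,000 = $132,780.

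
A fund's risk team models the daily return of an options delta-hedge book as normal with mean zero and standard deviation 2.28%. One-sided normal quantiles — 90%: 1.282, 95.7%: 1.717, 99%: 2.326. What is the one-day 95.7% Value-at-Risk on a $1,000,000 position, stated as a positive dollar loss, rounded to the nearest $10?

VaR = z·σ = 1.717 × 2.28% = 3.915%.
On $1,000,000: 0.03915 × $1,000,000 = $39,150.

$39,150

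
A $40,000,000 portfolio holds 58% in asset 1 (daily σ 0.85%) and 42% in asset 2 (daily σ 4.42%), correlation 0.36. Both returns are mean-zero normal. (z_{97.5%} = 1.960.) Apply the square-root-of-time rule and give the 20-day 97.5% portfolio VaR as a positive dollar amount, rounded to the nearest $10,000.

σ_p = √(0.58²·0.85² + 0.42²·4.42² + 2·0.36·0.58·0.42·0.85·4.42) = 2.085%.
σ_{20d} = 2.085% × √20 = 9.324%.
VaR = 1.960 × 9.324% = 18.275%; on $40,000,000 that is $7,310,000.

$7,310,000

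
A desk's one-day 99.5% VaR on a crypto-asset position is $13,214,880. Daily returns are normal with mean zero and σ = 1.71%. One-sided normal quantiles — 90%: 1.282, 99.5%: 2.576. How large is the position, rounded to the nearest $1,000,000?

VaR as a fraction of value: z·σ = 2.576 × 1.71% = 4.40496%.
Position = $13,214,880 / 0.0440496 = $300,000,000.

$300,000,000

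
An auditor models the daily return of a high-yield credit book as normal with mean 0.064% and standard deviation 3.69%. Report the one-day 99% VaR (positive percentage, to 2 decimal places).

8.52%

At 99% one-sided, z = 2.326.
VaR = −μ + z·σ = −(0.064%) + 2.326 × 3.69% = 8.519%.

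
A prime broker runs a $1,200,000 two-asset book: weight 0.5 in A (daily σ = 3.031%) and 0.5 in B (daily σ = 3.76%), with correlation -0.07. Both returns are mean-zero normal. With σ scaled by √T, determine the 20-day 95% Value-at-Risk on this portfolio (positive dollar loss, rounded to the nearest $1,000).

σ_p = √(0.5²·3.031² + 0.5²·3.76² + 2·-0.07·0.5·0.5·3.031·3.76) = 2.331%.
σ_{20d} = 2.331% × √20 = 10.425%.
z(95%) = 1.645.
VaR = 1.645 × 10.425% = 17.149%; on $1,200,000 that is $205,788.

$206,000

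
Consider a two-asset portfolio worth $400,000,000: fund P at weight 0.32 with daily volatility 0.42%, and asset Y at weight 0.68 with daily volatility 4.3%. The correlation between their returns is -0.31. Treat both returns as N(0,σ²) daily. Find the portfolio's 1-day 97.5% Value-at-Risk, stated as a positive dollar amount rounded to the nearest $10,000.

$22,620,000

σ_p² = 0.32²·0.42² + 0.68²·4.3² + 2·-0.31·0.32·0.68·0.42·4.3 = 8.3242 (%²).
σ_p = √8.3242 = 2.885%.
At 97.5%, z = 1.960.
VaR = 1.960 × 2.885% = 5.655%; on $400,000,000 that is $22,620,000.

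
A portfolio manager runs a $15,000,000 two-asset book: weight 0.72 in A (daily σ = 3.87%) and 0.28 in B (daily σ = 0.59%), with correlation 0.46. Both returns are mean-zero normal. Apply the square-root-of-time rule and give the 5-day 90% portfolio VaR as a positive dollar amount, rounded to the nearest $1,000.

σ_p = √(0.72²·3.87² + 0.28²·0.59² + 2·0.46·0.72·0.28·3.87·0.59) = 2.866%.
σ_{5d} = 2.866% × √5 = 6.409%.
z(90%) = 1.282.
VaR = 1.282 × 6.409% = 8.216%; on $15,000,000 that is $1,232,400.

$1,232,000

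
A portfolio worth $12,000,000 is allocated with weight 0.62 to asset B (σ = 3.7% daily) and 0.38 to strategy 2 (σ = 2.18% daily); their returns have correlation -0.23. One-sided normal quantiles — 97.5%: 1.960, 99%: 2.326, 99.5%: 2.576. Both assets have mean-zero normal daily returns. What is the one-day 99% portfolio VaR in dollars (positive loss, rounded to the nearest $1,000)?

$629,000

σ_p² = 0.62²·3.7² + 0.38²·2.18² + 2·-0.23·0.62·0.38·3.7·2.18 = 5.0745 (%²).
σ_p = √5.0745 = 2.253%.
VaR = 2.326 × 2.253% = 5.240%; on $12,000,000 that is $628,800.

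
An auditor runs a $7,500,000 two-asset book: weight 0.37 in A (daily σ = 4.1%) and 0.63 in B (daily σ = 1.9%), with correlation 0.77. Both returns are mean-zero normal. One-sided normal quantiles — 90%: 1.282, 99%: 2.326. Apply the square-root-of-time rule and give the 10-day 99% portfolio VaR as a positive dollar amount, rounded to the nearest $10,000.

σ_p = √(0.37²·4.1² + 0.63²·1.9² + 2·0.77·0.37·0.63·4.1·1.9) = 2.555%.
σ_{10d} = 2.555% × √10 = 8.080%.
VaR = 2.326 × 8.080% = 18.794%; on $7,500,000 that is $1,409,550.

$1,410,000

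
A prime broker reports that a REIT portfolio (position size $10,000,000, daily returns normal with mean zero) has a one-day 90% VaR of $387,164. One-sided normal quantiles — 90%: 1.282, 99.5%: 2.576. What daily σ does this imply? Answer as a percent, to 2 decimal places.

3.02%

VaR as a fraction: $387,164 / $10,000,000 = 3.872%.
σ = VaR / z = 3.872% / 1.282 = 3.020%.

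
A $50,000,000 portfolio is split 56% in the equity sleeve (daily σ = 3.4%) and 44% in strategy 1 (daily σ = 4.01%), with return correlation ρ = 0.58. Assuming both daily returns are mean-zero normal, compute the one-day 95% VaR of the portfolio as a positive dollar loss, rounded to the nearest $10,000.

$2,680,000

σ_p² = 0.56²·3.4² + 0.44²·4.01² + 2·0.58·0.56·0.44·3.4·4.01 = 10.6352 (%²).
σ_p = √10.6352 = 3.261%.
At 95%, z = 1.645.
VaR = 1.645 × 3.261% = 5.364%; on $50,000,000 that is $2,682,000.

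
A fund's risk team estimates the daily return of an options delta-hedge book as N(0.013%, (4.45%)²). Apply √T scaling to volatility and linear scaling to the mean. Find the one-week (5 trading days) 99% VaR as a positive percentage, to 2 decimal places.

23.08%

At 99%, z = 2.326.
σ_{5d} = 4.45% × √5 = 9.951%; μ_{5d} = 5 × 0.013% = 0.065%.
VaR = −(0.065%) + 2.326 × 9.951% = 23.081%.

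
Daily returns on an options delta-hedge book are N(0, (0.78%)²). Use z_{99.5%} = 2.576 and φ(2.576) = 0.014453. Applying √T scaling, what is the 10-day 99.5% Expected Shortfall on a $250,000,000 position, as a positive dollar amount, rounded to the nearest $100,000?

σ_{10d} = 0.78% × √10 = 2.467%.
ES multiplier = φ(z)/(1−α) = 0.014453/0.005 = 2.891.
ES = 2.467% × 2.891 = 7.132%; on $250,000,000: $17,830,000.

$17,800,000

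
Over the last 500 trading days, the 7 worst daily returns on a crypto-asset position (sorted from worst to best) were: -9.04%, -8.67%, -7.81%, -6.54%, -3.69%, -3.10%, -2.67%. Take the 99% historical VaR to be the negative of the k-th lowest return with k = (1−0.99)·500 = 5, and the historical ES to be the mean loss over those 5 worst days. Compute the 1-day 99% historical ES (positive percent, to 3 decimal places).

7.150%

The 5 worst returns sum to -35.75%.
ES = −(-35.75%) / 5 = 7.15% ≈ 7.150%.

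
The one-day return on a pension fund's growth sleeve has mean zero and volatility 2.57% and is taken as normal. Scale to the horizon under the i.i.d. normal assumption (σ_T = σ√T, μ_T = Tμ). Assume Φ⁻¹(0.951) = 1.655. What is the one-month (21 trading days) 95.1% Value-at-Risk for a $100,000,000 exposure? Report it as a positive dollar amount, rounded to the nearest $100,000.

$19,500,000

σ_{21d} = 2.57% × √21 = 11.777%.
VaR = 1.655 × 11.777% = 19.491%.
On $100,000,000: 0.19491 × $100,000,000 = $19,491,000.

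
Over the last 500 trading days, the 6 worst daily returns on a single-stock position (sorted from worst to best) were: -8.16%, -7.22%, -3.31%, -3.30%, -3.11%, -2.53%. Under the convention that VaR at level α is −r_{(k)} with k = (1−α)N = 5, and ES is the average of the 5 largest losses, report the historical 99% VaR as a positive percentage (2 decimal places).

k = 5; the 5th lowest return is -3.11%, so VaR = 3.11%.

3.11%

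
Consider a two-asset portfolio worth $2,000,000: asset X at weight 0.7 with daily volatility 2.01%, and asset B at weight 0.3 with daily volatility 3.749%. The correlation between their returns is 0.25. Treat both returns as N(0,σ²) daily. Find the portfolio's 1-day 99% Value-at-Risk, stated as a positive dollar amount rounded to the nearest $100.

σ_p² = 0.7²·2.01² + 0.3²·3.749² + 2·0.25·0.7·0.3·2.01·3.749 = 4.0358 (%²).
σ_p = √4.0358 = 2.009%.
At 99%, z = 2.326.
VaR = 2.326 × 2.009% = 4.673%; on $2,000,000 that is $93,460.

$93,500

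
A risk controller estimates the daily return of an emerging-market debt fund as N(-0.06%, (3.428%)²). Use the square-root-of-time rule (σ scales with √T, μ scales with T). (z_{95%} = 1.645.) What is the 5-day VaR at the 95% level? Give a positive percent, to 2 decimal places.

12.91%

σ_{5d} = 3.428% × √5 = 7.665%; μ_{5d} = 5 × -0.06% = -0.300%.
VaR = −(-0.300%) + 1.645 × 7.665% = 12.909%.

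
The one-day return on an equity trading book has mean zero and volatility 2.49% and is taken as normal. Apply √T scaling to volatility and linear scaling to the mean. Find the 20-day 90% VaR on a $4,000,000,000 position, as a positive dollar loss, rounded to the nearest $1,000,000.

At 90%, z = 1.282.
σ_{20d} = 2.49% × √20 = 11.136%.
VaR = 1.282 × 11.136% = 14.276%.
On $4,000,000,000: 0.14276 × $4,000,000,000 = $571,040,000.

$571,000,000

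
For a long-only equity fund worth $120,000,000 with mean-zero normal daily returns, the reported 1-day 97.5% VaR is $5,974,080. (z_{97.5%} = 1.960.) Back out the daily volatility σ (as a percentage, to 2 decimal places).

2.54%

VaR as a fraction: $5,974,080 / $120,000,000 = 4.978%.
σ = VaR / z = 4.978% / 1.960 = 2.540%.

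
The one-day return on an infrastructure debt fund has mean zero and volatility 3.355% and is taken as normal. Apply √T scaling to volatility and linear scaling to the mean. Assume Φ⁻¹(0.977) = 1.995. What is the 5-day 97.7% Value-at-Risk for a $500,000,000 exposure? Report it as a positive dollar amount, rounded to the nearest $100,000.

σ_{5d} = 3.355% × √5 = 7.502%.
VaR = 1.995 × 7.502% = 14.966%.
On $500,000,000: 0.14966 × $500,000,000 = $74,830,000.

$74,800,000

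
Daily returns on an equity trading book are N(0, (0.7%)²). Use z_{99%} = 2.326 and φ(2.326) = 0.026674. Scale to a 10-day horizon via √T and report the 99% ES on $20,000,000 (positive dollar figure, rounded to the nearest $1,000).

σ_{10d} = 0.7% × √10 = 2.214%.
ES multiplier = φ(z)/(1−α) = 0.026674/0.01 = 2.667.
ES = 2.214% × 2.667 = 5.905%; on $20,000,000: $1,181,000.

$1,181,000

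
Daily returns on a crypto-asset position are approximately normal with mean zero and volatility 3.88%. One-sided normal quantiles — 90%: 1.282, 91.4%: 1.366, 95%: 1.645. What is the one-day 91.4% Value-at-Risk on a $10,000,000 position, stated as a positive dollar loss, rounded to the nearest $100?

VaR = z·σ = 1.366 × 3.88% = 5.300%.
On $10,000,000: 0.05300 × $10,000,000 = $530,000.

$530,000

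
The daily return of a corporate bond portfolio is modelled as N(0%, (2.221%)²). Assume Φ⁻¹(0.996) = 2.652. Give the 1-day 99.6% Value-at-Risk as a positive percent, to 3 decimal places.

VaR = z·σ = 2.652 × 2.221% = 5.890%.

5.890%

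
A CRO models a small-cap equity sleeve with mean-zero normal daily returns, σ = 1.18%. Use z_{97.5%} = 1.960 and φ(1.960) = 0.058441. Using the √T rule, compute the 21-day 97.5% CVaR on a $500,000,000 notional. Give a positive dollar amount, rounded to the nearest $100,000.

$63,200,000

σ_{21d} = 1.18% × √21 = 5.407%.
ES multiplier = φ(z)/(1−α) = 0.058441/0.025 = 2.338.
ES = 5.407% × 2.338 = 12.642%; on $500,000,000: $63,210,000.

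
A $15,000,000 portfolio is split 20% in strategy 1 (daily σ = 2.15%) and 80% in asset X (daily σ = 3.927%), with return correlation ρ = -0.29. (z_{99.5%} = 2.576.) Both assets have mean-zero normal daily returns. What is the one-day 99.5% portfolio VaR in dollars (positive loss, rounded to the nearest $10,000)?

$1,180,000

σ_p² = 0.2²·2.15² + 0.8²·3.927² + 2·-0.29·0.2·0.8·2.15·3.927 = 9.2710 (%²).
σ_p = √9.2710 = 3.045%.
VaR = 2.576 × 3.045% = 7.844%; on $15,000,000 that is $1,176,600.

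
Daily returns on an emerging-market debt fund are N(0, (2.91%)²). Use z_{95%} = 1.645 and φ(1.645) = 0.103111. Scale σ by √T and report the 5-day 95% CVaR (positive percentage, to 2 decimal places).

σ_{5d} = 2.91% × √5 = 6.507%.
ES multiplier = φ(z)/(1−α) = 0.103111/0.05 = 2.062.
ES = 6.507% × 2.062 = 13.417%.

13.42%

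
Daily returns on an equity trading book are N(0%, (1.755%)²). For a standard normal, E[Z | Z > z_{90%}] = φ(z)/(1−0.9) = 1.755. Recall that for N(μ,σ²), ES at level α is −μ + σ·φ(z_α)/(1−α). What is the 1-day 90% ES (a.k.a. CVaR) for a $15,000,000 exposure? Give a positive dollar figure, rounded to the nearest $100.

ES = 1.755% × 1.755 = 3.080%.
On $15,000,000: 0.03080 × $15,000,000 = $462,000.

$462,000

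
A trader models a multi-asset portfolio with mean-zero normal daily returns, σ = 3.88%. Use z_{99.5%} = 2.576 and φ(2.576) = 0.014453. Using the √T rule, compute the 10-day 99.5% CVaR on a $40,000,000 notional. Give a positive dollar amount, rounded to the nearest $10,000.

σ_{10d} = 3.88% × √10 = 12.270%.
ES multiplier = φ(z)/(1−α) = 0.014453/0.005 = 2.891.
ES = 12.270% × 2.891 = 35.473%; on $40,000,000: $14,189,200.

$14,190,000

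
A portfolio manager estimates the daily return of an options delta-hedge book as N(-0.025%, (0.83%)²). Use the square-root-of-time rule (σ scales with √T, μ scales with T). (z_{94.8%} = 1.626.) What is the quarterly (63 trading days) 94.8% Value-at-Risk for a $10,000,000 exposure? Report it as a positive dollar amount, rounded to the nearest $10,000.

$1,230,000

σ_{63d} = 0.83% × √63 = 6.588%; μ_{63d} = 63 × -0.025% = -1.575%.
VaR = −(-1.575%) + 1.626 × 6.588% = 12.287%.
On $10,000,000: 0.12287 × $10,000,000 = $1,228,700.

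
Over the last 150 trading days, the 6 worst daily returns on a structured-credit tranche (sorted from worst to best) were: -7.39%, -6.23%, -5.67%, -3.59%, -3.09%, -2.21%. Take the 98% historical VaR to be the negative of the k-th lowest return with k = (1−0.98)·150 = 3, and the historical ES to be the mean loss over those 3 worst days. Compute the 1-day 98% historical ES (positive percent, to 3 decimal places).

6.430%

The 3 worst returns sum to -19.29%.
ES = −(-19.29%) / 3 = 6.43% ≈ 6.430%.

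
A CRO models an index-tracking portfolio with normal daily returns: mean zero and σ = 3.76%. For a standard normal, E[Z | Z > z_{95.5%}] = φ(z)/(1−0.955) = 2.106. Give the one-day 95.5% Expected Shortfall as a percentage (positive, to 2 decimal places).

7.92%

ES = 3.76% × 2.106 = 7.919%.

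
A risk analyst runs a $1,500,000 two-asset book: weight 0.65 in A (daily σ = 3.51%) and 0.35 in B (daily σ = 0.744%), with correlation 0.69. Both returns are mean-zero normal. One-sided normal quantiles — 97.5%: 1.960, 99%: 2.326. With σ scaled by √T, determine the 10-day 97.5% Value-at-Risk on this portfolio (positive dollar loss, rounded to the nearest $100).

σ_p = √(0.65²·3.51² + 0.35²·0.744² + 2·0.69·0.65·0.35·3.51·0.744) = 2.468%.
σ_{10d} = 2.468% × √10 = 7.805%.
VaR = 1.960 × 7.805% = 15.298%; on $1,500,000 that is $229,470.

$229,500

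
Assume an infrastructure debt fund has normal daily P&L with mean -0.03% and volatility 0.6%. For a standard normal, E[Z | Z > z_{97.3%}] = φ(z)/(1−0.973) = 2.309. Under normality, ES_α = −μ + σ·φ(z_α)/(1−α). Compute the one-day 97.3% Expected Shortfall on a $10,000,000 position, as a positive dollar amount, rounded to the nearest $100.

$141,500

ES = −(-0.03%) + 0.6% × 2.309 = 1.415%.
On $10,000,000: 0.01415 × $10,000,000 = $141,500.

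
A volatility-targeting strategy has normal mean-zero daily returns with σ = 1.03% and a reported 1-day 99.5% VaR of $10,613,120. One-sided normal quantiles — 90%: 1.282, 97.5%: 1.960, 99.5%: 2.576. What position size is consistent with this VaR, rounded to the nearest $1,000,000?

$400,000,000

VaR as a fraction of value: z·σ = 2.576 × 1.03% = 2.65328%.
Position = $10,613,120 / 0.0265328 = $400,000,000.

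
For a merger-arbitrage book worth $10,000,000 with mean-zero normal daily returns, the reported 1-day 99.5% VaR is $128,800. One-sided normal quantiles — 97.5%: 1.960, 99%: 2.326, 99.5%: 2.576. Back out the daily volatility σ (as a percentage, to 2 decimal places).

0.50%

VaR as a fraction: $128,800 / $10,000,000 = 1.288%.
σ = VaR / z = 1.288% / 2.576 = 0.500%.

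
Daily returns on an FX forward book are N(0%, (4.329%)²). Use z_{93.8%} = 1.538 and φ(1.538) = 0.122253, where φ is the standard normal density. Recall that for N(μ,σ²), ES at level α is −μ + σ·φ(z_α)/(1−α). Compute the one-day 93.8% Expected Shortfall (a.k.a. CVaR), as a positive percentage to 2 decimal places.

8.54%

Tail multiplier: φ(z)/(1−α) = 0.122253 / 0.062 = 1.972.
ES = 4.329% × 1.972 = 8.537%.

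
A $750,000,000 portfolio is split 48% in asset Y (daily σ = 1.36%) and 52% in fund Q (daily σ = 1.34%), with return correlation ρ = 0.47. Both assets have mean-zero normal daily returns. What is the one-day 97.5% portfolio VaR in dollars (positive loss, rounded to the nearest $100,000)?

σ_p² = 0.48²·1.36² + 0.52²·1.34² + 2·0.47·0.48·0.52·1.36·1.34 = 1.3393 (%²).
σ_p = √1.3393 = 1.157%.
At 97.5%, z = 1.960.
VaR = 1.960 × 1.157% = 2.268%; on $750,000,000 that is $17,010,000.

$17,000,000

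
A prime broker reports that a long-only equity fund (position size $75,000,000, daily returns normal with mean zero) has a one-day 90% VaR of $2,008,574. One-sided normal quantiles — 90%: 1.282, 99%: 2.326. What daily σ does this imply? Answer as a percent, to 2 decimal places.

VaR as a fraction: $2,008,574 / $75,000,000 = 2.678%.
σ = VaR / z = 2.678% / 1.282 = 2.089%.

2.09%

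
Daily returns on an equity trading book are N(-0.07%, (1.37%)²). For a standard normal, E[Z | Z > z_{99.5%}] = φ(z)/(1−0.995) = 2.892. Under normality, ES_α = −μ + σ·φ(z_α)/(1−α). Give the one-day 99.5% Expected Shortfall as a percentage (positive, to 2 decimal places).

ES = −(-0.07%) + 1.37% × 2.892 = 4.032%.

4.03%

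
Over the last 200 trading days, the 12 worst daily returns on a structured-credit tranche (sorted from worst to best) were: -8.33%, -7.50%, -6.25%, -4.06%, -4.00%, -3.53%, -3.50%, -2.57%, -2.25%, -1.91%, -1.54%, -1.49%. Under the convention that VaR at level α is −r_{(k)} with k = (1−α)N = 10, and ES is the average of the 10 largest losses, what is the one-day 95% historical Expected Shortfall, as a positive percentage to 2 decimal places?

The 10 worst returns sum to -43.90%.
ES = −(-43.90%) / 10 = 4.39%.

4.39%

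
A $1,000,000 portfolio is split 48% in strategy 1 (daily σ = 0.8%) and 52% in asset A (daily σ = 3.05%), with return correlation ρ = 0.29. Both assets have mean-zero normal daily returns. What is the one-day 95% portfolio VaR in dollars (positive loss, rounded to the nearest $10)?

σ_p² = 0.48²·0.8² + 0.52²·3.05² + 2·0.29·0.48·0.52·0.8·3.05 = 3.0161 (%²).
σ_p = √3.0161 = 1.737%.
At 95%, z = 1.645.
VaR = 1.645 × 1.737% = 2.857%; on $1,000,000 that is $28,570.

$28,570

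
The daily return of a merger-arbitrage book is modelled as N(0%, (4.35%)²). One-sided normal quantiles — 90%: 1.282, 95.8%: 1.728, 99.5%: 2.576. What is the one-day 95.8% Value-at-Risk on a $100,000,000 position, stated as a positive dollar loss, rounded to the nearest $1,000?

$7,517,000

VaR = z·σ = 1.728 × 4.35% = 7.517%.
On $100,000,000: 0.07517 × $100,000,000 = $7,517,000.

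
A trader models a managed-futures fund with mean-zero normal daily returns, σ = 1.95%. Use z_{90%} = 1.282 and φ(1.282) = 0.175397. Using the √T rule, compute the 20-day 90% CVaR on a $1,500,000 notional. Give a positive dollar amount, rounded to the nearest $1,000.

σ_{20d} = 1.95% × √20 = 8.721%.
ES multiplier = φ(z)/(1−α) = 0.175397/0.1 = 1.754.
ES = 8.721% × 1.754 = 15.297%; on $1,500,000: $229,455.

$229,000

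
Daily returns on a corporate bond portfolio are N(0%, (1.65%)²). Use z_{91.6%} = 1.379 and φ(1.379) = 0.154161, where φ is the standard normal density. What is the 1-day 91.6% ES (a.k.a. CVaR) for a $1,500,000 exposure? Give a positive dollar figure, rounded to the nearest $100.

$45,400

Tail multiplier: φ(z)/(1−α) = 0.154161 / 0.084 = 1.835.
ES = 1.65% × 1.835 = 3.028%.
On $1,500,000: 0.03028 × $1,500,000 = $45,420.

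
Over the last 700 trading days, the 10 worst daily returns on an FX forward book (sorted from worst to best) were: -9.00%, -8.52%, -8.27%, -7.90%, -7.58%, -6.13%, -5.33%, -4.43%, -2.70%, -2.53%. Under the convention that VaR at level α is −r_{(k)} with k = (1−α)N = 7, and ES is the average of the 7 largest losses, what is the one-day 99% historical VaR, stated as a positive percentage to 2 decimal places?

5.33%

k = 7; the 7th lowest return is -5.33%, so VaR = 5.33%.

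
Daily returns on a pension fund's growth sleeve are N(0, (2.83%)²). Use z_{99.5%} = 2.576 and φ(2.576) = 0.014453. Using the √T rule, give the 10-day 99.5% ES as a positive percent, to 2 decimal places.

25.87%

σ_{10d} = 2.83% × √10 = 8.949%.
ES multiplier = φ(z)/(1−α) = 0.014453/0.005 = 2.891.
ES = 8.949% × 2.891 = 25.872%.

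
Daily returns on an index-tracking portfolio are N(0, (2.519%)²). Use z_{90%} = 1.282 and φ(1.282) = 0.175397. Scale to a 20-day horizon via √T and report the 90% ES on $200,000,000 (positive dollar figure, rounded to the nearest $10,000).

$39,520,000

σ_{20d} = 2.519% × √20 = 11.265%.
ES multiplier = φ(z)/(1−α) = 0.175397/0.1 = 1.754.
ES = 11.265% × 1.754 = 19.759%; on $200,000,000: $39,518,000.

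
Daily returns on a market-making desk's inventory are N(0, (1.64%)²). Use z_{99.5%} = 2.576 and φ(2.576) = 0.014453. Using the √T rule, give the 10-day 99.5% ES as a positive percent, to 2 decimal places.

14.99%

σ_{10d} = 1.64% × √10 = 5.186%.
ES multiplier = φ(z)/(1−α) = 0.014453/0.005 = 2.891.
ES = 5.186% × 2.891 = 14.993%.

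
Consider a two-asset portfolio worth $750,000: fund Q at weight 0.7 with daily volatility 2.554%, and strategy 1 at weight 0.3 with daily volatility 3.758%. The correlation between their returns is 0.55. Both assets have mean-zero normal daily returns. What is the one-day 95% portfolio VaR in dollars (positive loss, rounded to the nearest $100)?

$31,900

σ_p² = 0.7²·2.554² + 0.3²·3.758² + 2·0.55·0.7·0.3·2.554·3.758 = 6.6844 (%²).
σ_p = √6.6844 = 2.585%.
At 95%, z = 1.645.
VaR = 1.645 × 2.585% = 4.252%; on $750,000 that is $31,890.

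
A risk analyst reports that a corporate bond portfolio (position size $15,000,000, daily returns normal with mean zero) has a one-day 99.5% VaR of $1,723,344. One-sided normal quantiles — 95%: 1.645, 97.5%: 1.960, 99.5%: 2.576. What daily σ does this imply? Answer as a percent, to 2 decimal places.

4.46%

VaR as a fraction: $1,723,344 / $15,000,000 = 11.489%.
σ = VaR / z = 11.489% / 2.576 = 4.460%.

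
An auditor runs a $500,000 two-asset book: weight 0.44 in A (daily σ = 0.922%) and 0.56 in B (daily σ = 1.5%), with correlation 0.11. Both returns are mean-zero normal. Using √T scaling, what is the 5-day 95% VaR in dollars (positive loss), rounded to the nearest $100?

$17,900

σ_p = √(0.44²·0.922² + 0.56²·1.5² + 2·0.11·0.44·0.56·0.922·1.5) = 0.972%.
σ_{5d} = 0.972% × √5 = 2.173%.
z(95%) = 1.645.
VaR = 1.645 × 2.173% = 3.575%; on $500,000 that is $17,875.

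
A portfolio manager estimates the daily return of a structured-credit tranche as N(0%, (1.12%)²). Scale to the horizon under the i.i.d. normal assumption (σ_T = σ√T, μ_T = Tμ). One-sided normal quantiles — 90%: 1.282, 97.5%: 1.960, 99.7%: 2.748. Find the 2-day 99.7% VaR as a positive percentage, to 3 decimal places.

4.353%

σ_{2d} = 1.12% × √2 = 1.584%.
VaR = 2.748 × 1.584% = 4.353%.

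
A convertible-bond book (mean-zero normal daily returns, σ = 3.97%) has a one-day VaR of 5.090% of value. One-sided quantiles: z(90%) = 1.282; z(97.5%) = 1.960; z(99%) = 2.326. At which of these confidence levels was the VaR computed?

90%

Implied z = VaR/σ = 5.090 / 3.97 = 1.282.
This matches z(90%) = 1.282.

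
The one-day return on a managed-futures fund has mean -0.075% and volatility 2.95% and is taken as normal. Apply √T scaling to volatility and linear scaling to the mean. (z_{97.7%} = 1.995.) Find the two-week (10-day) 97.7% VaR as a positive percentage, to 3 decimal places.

19.361%

σ_{10d} = 2.95% × √10 = 9.329%; μ_{10d} = 10 × -0.075% = -0.750%.
VaR = −(-0.750%) + 1.995 × 9.329% = 19.361%.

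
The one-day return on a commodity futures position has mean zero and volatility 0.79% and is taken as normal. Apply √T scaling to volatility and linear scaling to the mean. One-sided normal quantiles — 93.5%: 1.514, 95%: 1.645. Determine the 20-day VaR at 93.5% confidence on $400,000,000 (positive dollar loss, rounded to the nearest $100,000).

σ_{20d} = 0.79% × √20 = 3.533%.
VaR = 1.514 × 3.533% = 5.349%.
On $400,000,000: 0.05349 × $400,000,000 = $21,396,000.

$21,400,000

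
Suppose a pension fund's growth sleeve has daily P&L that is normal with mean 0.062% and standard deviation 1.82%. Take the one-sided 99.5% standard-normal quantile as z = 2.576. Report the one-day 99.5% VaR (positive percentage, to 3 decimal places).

VaR = −μ + z·σ = −(0.062%) + 2.576 × 1.82% = 4.626%.

4.626%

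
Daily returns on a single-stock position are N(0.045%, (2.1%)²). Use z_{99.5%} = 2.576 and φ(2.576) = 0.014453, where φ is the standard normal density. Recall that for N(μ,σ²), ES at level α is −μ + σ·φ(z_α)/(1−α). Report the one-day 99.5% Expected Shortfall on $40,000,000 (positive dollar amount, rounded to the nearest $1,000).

Tail multiplier: φ(z)/(1−α) = 0.014453 / 0.005 = 2.891.
ES = −(0.045%) + 2.1% × 2.891 = 6.026%.
On $40,000,000: 0.06026 × $40,000,000 = $2,410,400.

$2,410,000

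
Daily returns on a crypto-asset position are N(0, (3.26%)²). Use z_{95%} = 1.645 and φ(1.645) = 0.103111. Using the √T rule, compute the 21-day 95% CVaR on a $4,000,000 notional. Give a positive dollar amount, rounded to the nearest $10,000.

σ_{21d} = 3.26% × √21 = 14.939%.
ES multiplier = φ(z)/(1−α) = 0.103111/0.05 = 2.062.
ES = 14.939% × 2.062 = 30.804%; on $4,000,000: $1,232,160.

$1,230,000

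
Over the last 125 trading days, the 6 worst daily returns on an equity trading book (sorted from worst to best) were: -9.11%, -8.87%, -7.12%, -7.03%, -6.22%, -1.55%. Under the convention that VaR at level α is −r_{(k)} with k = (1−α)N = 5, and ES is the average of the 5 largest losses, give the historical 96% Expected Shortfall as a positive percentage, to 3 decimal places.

7.670%

The 5 worst returns sum to -38.35%.
ES = −(-38.35%) / 5 = 7.67% ≈ 7.670%.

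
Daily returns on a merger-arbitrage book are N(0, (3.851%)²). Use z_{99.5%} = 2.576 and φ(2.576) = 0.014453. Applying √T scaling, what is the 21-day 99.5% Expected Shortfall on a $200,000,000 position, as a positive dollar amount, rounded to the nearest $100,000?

$102,000,000

σ_{21d} = 3.851% × √21 = 17.647%.
ES multiplier = φ(z)/(1−α) = 0.014453/0.005 = 2.891.
ES = 17.647% × 2.891 = 51.017%; on $200,000,000: $102,034,000.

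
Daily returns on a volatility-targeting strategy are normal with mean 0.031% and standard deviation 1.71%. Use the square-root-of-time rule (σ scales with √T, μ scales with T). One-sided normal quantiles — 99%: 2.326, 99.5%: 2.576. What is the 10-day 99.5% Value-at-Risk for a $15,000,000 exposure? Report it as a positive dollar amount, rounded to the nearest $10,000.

$2,040,000

σ_{10d} = 1.71% × √10 = 5.407%; μ_{10d} = 10 × 0.031% = 0.310%.
VaR = −(0.310%) + 2.576 × 5.407% = 13.618%.
On $15,000,000: 0.13618 × $15,000,000 = $2,042,700.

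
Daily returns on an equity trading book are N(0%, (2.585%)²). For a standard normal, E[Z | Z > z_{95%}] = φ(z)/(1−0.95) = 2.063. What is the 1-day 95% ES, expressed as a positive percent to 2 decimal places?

5.33%

ES = 2.585% × 2.063 = 5.333%.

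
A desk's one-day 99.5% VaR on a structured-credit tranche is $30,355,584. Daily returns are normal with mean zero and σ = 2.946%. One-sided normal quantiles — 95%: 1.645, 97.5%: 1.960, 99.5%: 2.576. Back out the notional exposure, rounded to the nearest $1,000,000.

$400,000,000

VaR as a fraction of value: z·σ = 2.576 × 2.946% = 7.5889%.
Position = $30,355,584 / 0.075889 = $400,000,000.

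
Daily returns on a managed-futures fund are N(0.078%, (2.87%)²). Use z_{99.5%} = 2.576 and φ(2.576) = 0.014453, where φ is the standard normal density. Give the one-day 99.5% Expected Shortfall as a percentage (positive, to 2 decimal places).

8.22%

Tail multiplier: φ(z)/(1−α) = 0.014453 / 0.005 = 2.891.
ES = −(0.078%) + 2.87% × 2.891 = 8.219%.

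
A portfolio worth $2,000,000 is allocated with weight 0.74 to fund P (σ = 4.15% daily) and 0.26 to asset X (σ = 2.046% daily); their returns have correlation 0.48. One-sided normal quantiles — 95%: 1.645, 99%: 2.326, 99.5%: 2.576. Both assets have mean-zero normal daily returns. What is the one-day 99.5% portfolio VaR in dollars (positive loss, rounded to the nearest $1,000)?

$173,000

σ_p² = 0.74²·4.15² + 0.26²·2.046² + 2·0.48·0.74·0.26·4.15·2.046 = 11.2823 (%²).
σ_p = √11.2823 = 3.359%.
VaR = 2.576 × 3.359% = 8.653%; on $2,000,000 that is $173,060.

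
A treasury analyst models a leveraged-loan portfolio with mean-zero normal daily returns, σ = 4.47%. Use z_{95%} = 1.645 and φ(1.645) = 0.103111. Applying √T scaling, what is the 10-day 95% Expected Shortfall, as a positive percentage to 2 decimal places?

σ_{10d} = 4.47% × √10 = 14.135%.
ES multiplier = φ(z)/(1−α) = 0.103111/0.05 = 2.062.
ES = 14.135% × 2.062 = 29.146%.

29.15%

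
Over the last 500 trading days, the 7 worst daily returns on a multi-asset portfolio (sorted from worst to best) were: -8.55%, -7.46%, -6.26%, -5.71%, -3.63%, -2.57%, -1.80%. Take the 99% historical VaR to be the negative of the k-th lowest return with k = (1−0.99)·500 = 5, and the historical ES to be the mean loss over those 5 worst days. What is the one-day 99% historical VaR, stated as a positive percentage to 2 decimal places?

3.63%

k = 5; the 5th lowest return is -3.63%, so VaR = 3.63%.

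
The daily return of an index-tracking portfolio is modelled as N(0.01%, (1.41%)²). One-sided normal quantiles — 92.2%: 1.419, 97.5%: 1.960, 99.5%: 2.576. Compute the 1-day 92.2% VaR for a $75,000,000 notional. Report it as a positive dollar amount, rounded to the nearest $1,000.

VaR = −μ + z·σ = −(0.01%) + 1.419 × 1.41% = 1.991%.
On $75,000,000: 0.01991 × $75,000,000 = $1,493,250.

$1,493,000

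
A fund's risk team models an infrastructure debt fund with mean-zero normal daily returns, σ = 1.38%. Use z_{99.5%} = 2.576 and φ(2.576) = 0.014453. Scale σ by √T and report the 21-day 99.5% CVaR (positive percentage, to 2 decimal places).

σ_{21d} = 1.38% × √21 = 6.324%.
ES multiplier = φ(z)/(1−α) = 0.014453/0.005 = 2.891.
ES = 6.324% × 2.891 = 18.283%.

18.28%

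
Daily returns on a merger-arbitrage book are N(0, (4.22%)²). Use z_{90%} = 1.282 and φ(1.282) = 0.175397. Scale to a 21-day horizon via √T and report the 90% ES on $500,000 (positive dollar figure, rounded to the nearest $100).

$169,600

σ_{21d} = 4.22% × √21 = 19.338%.
ES multiplier = φ(z)/(1−α) = 0.175397/0.1 = 1.754.
ES = 19.338% × 1.754 = 33.919%; on $500,000: $169,595.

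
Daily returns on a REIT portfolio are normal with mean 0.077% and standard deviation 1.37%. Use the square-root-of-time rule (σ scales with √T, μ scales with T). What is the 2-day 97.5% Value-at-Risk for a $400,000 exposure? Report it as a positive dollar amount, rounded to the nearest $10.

At 97.5%, z = 1.960.
σ_{2d} = 1.37% × √2 = 1.937%; μ_{2d} = 2 × 0.077% = 0.154%.
VaR = −(0.154%) + 1.960 × 1.937% = 3.643%.
On $400,000: 0.03643 × $400,000 = $14,572.

$14,570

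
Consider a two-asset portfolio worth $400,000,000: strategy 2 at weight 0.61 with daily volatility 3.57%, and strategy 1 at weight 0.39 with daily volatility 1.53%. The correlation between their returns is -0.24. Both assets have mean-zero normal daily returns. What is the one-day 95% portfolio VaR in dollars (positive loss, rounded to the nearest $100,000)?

σ_p² = 0.61²·3.57² + 0.39²·1.53² + 2·-0.24·0.61·0.39·3.57·1.53 = 4.4747 (%²).
σ_p = √4.4747 = 2.115%.
At 95%, z = 1.645.
VaR = 1.645 × 2.115% = 3.479%; on $400,000,000 that is $13,916,000.

$13,900,000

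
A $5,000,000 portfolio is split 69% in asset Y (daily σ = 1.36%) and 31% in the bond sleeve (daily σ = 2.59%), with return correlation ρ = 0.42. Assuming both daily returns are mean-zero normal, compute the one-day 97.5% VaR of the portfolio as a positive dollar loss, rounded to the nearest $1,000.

$144,000

σ_p² = 0.69²·1.36² + 0.31²·2.59² + 2·0.42·0.69·0.31·1.36·2.59 = 2.1581 (%²).
σ_p = √2.1581 = 1.469%.
At 97.5%, z = 1.960.
VaR = 1.960 × 1.469% = 2.879%; on $5,000,000 that is $143,950.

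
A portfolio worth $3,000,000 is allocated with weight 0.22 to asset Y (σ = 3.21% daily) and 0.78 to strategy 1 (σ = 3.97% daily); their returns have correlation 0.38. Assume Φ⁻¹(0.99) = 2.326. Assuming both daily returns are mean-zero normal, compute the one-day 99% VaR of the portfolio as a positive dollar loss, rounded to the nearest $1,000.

$239,000

σ_p² = 0.22²·3.21² + 0.78²·3.97² + 2·0.38·0.22·0.78·3.21·3.97 = 11.7496 (%²).
σ_p = √11.7496 = 3.428%.
VaR = 2.326 × 3.428% = 7.974%; on $3,000,000 that is $239,220.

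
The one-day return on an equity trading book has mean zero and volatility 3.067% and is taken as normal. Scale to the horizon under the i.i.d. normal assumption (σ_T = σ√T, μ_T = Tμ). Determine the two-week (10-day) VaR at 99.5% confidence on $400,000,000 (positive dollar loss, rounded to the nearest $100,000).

$99,900,000

At 99.5%, z = 2.576.
σ_{10d} = 3.067% × √10 = 9.699%.
VaR = 2.576 × 9.699% = 24.985%.
On $400,000,000: 0.24985 × $400,000,000 = $99,940,000.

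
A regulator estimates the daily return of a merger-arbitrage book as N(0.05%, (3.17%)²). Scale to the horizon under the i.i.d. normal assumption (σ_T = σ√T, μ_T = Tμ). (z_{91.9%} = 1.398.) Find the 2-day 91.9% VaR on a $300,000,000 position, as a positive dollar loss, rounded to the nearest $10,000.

σ_{2d} = 3.17% × √2 = 4.483%; μ_{2d} = 2 × 0.05% = 0.100%.
VaR = −(0.100%) + 1.398 × 4.483% = 6.167%.
On $300,000,000: 0.06167 × $300,000,000 = $18,501,000.

$18,500,000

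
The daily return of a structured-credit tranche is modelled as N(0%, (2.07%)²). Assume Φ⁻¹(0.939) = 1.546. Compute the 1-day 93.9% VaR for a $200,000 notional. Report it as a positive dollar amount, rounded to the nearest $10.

$6,400

VaR = z·σ = 1.546 × 2.07% = 3.200%.
On $200,000: 0.03200 × $200,000 = $6,400.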